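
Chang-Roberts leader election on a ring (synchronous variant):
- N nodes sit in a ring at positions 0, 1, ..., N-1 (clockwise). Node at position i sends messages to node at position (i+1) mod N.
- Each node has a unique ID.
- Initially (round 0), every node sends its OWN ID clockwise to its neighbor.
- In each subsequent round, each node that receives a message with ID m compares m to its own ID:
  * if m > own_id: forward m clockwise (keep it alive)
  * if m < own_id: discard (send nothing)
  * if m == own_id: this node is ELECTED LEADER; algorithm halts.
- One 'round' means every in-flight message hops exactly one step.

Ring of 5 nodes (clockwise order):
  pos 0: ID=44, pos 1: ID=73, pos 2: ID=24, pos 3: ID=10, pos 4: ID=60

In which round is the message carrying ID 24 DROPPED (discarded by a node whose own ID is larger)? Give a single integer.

Answer: 2

Derivation:
Round 1: pos1(id73) recv 44: drop; pos2(id24) recv 73: fwd; pos3(id10) recv 24: fwd; pos4(id60) recv 10: drop; pos0(id44) recv 60: fwd
Round 2: pos3(id10) recv 73: fwd; pos4(id60) recv 24: drop; pos1(id73) recv 60: drop
Round 3: pos4(id60) recv 73: fwd
Round 4: pos0(id44) recv 73: fwd
Round 5: pos1(id73) recv 73: ELECTED
Message ID 24 originates at pos 2; dropped at pos 4 in round 2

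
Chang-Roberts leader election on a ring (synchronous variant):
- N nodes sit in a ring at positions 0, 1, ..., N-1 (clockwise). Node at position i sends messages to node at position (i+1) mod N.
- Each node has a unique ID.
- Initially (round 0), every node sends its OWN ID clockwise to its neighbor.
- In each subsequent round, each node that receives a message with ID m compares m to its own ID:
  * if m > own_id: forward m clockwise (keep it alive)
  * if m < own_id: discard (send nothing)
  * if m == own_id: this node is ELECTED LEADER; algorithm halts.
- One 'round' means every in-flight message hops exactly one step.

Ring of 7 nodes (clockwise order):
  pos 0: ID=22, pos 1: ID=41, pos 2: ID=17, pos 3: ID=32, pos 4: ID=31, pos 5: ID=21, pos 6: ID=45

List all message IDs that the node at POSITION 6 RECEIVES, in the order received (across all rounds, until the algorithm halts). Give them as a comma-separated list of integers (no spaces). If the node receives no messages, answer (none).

Answer: 21,31,32,41,45

Derivation:
Round 1: pos1(id41) recv 22: drop; pos2(id17) recv 41: fwd; pos3(id32) recv 17: drop; pos4(id31) recv 32: fwd; pos5(id21) recv 31: fwd; pos6(id45) recv 21: drop; pos0(id22) recv 45: fwd
Round 2: pos3(id32) recv 41: fwd; pos5(id21) recv 32: fwd; pos6(id45) recv 31: drop; pos1(id41) recv 45: fwd
Round 3: pos4(id31) recv 41: fwd; pos6(id45) recv 32: drop; pos2(id17) recv 45: fwd
Round 4: pos5(id21) recv 41: fwd; pos3(id32) recv 45: fwd
Round 5: pos6(id45) recv 41: drop; pos4(id31) recv 45: fwd
Round 6: pos5(id21) recv 45: fwd
Round 7: pos6(id45) recv 45: ELECTED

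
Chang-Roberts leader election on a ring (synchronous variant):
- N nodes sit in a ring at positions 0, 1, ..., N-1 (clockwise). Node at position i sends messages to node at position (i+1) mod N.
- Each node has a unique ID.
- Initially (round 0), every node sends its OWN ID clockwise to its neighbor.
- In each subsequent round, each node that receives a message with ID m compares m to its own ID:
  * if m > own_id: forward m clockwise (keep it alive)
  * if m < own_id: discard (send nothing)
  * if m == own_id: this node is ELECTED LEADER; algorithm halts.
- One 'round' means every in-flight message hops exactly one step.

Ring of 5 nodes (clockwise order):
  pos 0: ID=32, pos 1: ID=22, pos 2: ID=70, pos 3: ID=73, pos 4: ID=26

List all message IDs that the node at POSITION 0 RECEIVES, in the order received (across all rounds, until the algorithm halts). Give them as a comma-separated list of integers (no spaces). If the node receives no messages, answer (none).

Round 1: pos1(id22) recv 32: fwd; pos2(id70) recv 22: drop; pos3(id73) recv 70: drop; pos4(id26) recv 73: fwd; pos0(id32) recv 26: drop
Round 2: pos2(id70) recv 32: drop; pos0(id32) recv 73: fwd
Round 3: pos1(id22) recv 73: fwd
Round 4: pos2(id70) recv 73: fwd
Round 5: pos3(id73) recv 73: ELECTED

Answer: 26,73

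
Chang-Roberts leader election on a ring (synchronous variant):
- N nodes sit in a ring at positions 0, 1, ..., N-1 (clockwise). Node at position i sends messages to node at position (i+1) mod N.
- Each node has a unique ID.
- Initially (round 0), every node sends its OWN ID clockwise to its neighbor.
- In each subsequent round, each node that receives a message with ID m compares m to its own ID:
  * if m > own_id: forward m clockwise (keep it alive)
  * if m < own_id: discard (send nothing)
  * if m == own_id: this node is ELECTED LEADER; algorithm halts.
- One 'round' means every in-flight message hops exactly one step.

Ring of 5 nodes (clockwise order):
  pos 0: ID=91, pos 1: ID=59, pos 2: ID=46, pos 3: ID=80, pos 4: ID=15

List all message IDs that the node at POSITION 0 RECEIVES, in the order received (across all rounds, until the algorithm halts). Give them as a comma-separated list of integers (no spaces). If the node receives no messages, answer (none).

Round 1: pos1(id59) recv 91: fwd; pos2(id46) recv 59: fwd; pos3(id80) recv 46: drop; pos4(id15) recv 80: fwd; pos0(id91) recv 15: drop
Round 2: pos2(id46) recv 91: fwd; pos3(id80) recv 59: drop; pos0(id91) recv 80: drop
Round 3: pos3(id80) recv 91: fwd
Round 4: pos4(id15) recv 91: fwd
Round 5: pos0(id91) recv 91: ELECTED

Answer: 15,80,91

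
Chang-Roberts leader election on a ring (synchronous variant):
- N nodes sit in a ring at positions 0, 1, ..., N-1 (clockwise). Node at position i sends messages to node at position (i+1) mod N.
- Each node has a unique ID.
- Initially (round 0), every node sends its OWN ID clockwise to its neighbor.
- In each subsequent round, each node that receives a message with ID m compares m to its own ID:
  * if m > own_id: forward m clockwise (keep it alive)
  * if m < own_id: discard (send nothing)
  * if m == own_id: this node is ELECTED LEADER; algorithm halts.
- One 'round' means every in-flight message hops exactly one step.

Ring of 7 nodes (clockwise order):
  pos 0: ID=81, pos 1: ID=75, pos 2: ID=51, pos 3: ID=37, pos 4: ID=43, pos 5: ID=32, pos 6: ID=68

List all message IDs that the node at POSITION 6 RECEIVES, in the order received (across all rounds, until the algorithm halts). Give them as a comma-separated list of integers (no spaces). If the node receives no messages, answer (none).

Round 1: pos1(id75) recv 81: fwd; pos2(id51) recv 75: fwd; pos3(id37) recv 51: fwd; pos4(id43) recv 37: drop; pos5(id32) recv 43: fwd; pos6(id68) recv 32: drop; pos0(id81) recv 68: drop
Round 2: pos2(id51) recv 81: fwd; pos3(id37) recv 75: fwd; pos4(id43) recv 51: fwd; pos6(id68) recv 43: drop
Round 3: pos3(id37) recv 81: fwd; pos4(id43) recv 75: fwd; pos5(id32) recv 51: fwd
Round 4: pos4(id43) recv 81: fwd; pos5(id32) recv 75: fwd; pos6(id68) recv 51: drop
Round 5: pos5(id32) recv 81: fwd; pos6(id68) recv 75: fwd
Round 6: pos6(id68) recv 81: fwd; pos0(id81) recv 75: drop
Round 7: pos0(id81) recv 81: ELECTED

Answer: 32,43,51,75,81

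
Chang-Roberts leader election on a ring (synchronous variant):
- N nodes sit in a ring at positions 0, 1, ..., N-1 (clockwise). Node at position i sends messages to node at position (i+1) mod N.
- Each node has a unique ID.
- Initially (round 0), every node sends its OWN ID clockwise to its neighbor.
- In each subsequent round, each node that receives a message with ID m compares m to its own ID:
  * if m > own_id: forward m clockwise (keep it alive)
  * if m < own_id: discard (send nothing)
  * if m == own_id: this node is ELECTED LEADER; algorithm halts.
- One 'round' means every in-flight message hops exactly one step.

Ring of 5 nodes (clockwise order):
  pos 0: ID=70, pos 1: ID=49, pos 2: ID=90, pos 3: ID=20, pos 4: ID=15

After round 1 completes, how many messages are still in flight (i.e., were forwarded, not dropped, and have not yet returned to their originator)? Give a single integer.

Answer: 3

Derivation:
Round 1: pos1(id49) recv 70: fwd; pos2(id90) recv 49: drop; pos3(id20) recv 90: fwd; pos4(id15) recv 20: fwd; pos0(id70) recv 15: drop
After round 1: 3 messages still in flight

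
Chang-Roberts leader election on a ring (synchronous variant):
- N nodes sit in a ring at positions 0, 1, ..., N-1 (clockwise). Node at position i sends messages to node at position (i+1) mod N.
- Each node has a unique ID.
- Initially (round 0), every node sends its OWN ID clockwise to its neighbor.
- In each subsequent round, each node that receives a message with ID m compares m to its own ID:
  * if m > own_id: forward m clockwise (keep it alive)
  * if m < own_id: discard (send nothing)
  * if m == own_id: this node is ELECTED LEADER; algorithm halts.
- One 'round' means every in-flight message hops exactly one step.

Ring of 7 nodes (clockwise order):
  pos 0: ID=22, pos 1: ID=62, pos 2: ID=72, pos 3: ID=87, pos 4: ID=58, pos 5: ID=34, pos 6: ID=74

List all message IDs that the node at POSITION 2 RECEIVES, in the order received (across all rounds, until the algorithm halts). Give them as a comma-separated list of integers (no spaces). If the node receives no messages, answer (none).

Round 1: pos1(id62) recv 22: drop; pos2(id72) recv 62: drop; pos3(id87) recv 72: drop; pos4(id58) recv 87: fwd; pos5(id34) recv 58: fwd; pos6(id74) recv 34: drop; pos0(id22) recv 74: fwd
Round 2: pos5(id34) recv 87: fwd; pos6(id74) recv 58: drop; pos1(id62) recv 74: fwd
Round 3: pos6(id74) recv 87: fwd; pos2(id72) recv 74: fwd
Round 4: pos0(id22) recv 87: fwd; pos3(id87) recv 74: drop
Round 5: pos1(id62) recv 87: fwd
Round 6: pos2(id72) recv 87: fwd
Round 7: pos3(id87) recv 87: ELECTED

Answer: 62,74,87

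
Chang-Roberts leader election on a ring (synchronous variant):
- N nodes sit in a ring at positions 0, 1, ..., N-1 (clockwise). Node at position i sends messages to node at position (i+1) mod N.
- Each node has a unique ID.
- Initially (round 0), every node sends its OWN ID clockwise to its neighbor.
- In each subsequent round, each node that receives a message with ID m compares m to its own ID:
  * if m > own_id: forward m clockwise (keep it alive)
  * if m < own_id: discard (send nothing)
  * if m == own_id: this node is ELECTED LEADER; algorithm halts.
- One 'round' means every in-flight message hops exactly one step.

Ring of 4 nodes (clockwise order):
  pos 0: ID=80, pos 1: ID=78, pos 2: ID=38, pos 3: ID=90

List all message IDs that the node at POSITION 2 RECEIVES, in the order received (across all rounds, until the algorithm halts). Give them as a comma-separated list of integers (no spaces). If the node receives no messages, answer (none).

Answer: 78,80,90

Derivation:
Round 1: pos1(id78) recv 80: fwd; pos2(id38) recv 78: fwd; pos3(id90) recv 38: drop; pos0(id80) recv 90: fwd
Round 2: pos2(id38) recv 80: fwd; pos3(id90) recv 78: drop; pos1(id78) recv 90: fwd
Round 3: pos3(id90) recv 80: drop; pos2(id38) recv 90: fwd
Round 4: pos3(id90) recv 90: ELECTED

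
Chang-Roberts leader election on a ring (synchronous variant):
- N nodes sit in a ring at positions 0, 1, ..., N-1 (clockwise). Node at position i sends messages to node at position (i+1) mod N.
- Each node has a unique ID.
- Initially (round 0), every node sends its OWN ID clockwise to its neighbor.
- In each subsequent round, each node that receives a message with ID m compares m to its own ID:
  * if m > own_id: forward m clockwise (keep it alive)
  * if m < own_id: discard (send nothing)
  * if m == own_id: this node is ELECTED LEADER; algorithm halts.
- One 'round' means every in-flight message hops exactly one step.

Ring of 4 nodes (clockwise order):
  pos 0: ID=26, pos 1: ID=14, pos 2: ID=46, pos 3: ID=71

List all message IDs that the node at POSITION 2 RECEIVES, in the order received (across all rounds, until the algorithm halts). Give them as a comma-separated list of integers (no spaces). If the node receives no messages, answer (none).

Answer: 14,26,71

Derivation:
Round 1: pos1(id14) recv 26: fwd; pos2(id46) recv 14: drop; pos3(id71) recv 46: drop; pos0(id26) recv 71: fwd
Round 2: pos2(id46) recv 26: drop; pos1(id14) recv 71: fwd
Round 3: pos2(id46) recv 71: fwd
Round 4: pos3(id71) recv 71: ELECTED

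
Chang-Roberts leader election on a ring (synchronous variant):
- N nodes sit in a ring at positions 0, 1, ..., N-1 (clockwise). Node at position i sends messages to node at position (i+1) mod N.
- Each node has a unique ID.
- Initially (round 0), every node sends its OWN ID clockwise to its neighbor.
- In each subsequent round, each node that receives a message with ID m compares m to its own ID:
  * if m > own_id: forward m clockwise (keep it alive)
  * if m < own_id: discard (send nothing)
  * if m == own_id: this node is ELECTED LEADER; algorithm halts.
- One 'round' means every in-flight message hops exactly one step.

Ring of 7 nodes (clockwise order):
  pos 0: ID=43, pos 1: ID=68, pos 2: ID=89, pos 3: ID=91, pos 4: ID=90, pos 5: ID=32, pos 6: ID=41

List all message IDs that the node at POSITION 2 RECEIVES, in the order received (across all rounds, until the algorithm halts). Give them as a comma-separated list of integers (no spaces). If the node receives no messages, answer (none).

Round 1: pos1(id68) recv 43: drop; pos2(id89) recv 68: drop; pos3(id91) recv 89: drop; pos4(id90) recv 91: fwd; pos5(id32) recv 90: fwd; pos6(id41) recv 32: drop; pos0(id43) recv 41: drop
Round 2: pos5(id32) recv 91: fwd; pos6(id41) recv 90: fwd
Round 3: pos6(id41) recv 91: fwd; pos0(id43) recv 90: fwd
Round 4: pos0(id43) recv 91: fwd; pos1(id68) recv 90: fwd
Round 5: pos1(id68) recv 91: fwd; pos2(id89) recv 90: fwd
Round 6: pos2(id89) recv 91: fwd; pos3(id91) recv 90: drop
Round 7: pos3(id91) recv 91: ELECTED

Answer: 68,90,91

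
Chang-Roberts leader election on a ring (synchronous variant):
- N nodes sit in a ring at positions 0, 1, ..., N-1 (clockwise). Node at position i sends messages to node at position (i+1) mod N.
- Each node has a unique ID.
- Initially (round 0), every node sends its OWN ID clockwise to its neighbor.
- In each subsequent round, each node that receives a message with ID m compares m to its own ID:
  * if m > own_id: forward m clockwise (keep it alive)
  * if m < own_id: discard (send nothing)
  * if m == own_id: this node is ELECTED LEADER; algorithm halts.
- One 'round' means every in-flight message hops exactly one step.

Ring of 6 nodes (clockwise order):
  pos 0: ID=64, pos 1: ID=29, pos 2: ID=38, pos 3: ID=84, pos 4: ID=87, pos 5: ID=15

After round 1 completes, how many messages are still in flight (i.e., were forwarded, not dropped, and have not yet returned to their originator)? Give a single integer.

Answer: 2

Derivation:
Round 1: pos1(id29) recv 64: fwd; pos2(id38) recv 29: drop; pos3(id84) recv 38: drop; pos4(id87) recv 84: drop; pos5(id15) recv 87: fwd; pos0(id64) recv 15: drop
After round 1: 2 messages still in flight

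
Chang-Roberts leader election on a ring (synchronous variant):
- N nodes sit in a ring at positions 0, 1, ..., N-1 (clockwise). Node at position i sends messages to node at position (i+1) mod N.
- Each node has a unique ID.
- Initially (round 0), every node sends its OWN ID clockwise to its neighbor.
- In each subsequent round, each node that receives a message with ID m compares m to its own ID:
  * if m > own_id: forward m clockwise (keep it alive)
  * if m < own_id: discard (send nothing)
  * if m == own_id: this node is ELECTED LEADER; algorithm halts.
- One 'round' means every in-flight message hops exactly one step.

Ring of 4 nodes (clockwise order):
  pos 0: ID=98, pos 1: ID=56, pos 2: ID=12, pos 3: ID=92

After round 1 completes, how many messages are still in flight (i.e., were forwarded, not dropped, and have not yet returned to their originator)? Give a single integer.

Answer: 2

Derivation:
Round 1: pos1(id56) recv 98: fwd; pos2(id12) recv 56: fwd; pos3(id92) recv 12: drop; pos0(id98) recv 92: drop
After round 1: 2 messages still in flight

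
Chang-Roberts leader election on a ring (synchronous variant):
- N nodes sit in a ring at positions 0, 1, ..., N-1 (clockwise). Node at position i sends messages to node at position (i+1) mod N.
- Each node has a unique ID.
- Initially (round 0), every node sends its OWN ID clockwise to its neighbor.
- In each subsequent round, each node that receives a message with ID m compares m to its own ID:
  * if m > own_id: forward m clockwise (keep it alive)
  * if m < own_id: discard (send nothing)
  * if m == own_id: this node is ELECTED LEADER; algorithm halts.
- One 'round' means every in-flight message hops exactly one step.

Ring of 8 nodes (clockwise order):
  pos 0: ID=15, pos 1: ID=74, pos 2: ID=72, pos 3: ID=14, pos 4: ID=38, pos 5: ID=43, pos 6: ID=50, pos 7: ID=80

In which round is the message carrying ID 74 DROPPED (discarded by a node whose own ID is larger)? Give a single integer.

Round 1: pos1(id74) recv 15: drop; pos2(id72) recv 74: fwd; pos3(id14) recv 72: fwd; pos4(id38) recv 14: drop; pos5(id43) recv 38: drop; pos6(id50) recv 43: drop; pos7(id80) recv 50: drop; pos0(id15) recv 80: fwd
Round 2: pos3(id14) recv 74: fwd; pos4(id38) recv 72: fwd; pos1(id74) recv 80: fwd
Round 3: pos4(id38) recv 74: fwd; pos5(id43) recv 72: fwd; pos2(id72) recv 80: fwd
Round 4: pos5(id43) recv 74: fwd; pos6(id50) recv 72: fwd; pos3(id14) recv 80: fwd
Round 5: pos6(id50) recv 74: fwd; pos7(id80) recv 72: drop; pos4(id38) recv 80: fwd
Round 6: pos7(id80) recv 74: drop; pos5(id43) recv 80: fwd
Round 7: pos6(id50) recv 80: fwd
Round 8: pos7(id80) recv 80: ELECTED
Message ID 74 originates at pos 1; dropped at pos 7 in round 6

Answer: 6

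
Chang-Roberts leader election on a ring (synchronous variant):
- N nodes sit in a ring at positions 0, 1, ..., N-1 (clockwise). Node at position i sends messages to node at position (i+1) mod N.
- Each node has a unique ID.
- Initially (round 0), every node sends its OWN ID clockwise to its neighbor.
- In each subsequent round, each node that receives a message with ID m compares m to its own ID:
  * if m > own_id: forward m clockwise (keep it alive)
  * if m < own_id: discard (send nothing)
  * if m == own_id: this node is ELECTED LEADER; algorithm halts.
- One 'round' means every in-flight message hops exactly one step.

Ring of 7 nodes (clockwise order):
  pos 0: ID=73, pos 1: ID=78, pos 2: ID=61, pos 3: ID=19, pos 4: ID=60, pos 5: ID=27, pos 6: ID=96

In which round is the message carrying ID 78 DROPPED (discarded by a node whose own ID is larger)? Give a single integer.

Round 1: pos1(id78) recv 73: drop; pos2(id61) recv 78: fwd; pos3(id19) recv 61: fwd; pos4(id60) recv 19: drop; pos5(id27) recv 60: fwd; pos6(id96) recv 27: drop; pos0(id73) recv 96: fwd
Round 2: pos3(id19) recv 78: fwd; pos4(id60) recv 61: fwd; pos6(id96) recv 60: drop; pos1(id78) recv 96: fwd
Round 3: pos4(id60) recv 78: fwd; pos5(id27) recv 61: fwd; pos2(id61) recv 96: fwd
Round 4: pos5(id27) recv 78: fwd; pos6(id96) recv 61: drop; pos3(id19) recv 96: fwd
Round 5: pos6(id96) recv 78: drop; pos4(id60) recv 96: fwd
Round 6: pos5(id27) recv 96: fwd
Round 7: pos6(id96) recv 96: ELECTED
Message ID 78 originates at pos 1; dropped at pos 6 in round 5

Answer: 5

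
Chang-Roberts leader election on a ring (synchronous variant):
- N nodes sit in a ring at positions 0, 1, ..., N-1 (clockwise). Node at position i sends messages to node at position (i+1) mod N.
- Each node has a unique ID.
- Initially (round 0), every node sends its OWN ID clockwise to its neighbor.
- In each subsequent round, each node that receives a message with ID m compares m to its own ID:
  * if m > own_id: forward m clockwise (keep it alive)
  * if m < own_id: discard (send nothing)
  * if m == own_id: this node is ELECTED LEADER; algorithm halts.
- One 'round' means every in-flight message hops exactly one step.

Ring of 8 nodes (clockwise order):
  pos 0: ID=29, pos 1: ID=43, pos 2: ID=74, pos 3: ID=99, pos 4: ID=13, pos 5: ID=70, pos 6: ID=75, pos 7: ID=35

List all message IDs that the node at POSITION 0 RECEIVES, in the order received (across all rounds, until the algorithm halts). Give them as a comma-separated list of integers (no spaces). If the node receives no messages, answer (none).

Round 1: pos1(id43) recv 29: drop; pos2(id74) recv 43: drop; pos3(id99) recv 74: drop; pos4(id13) recv 99: fwd; pos5(id70) recv 13: drop; pos6(id75) recv 70: drop; pos7(id35) recv 75: fwd; pos0(id29) recv 35: fwd
Round 2: pos5(id70) recv 99: fwd; pos0(id29) recv 75: fwd; pos1(id43) recv 35: drop
Round 3: pos6(id75) recv 99: fwd; pos1(id43) recv 75: fwd
Round 4: pos7(id35) recv 99: fwd; pos2(id74) recv 75: fwd
Round 5: pos0(id29) recv 99: fwd; pos3(id99) recv 75: drop
Round 6: pos1(id43) recv 99: fwd
Round 7: pos2(id74) recv 99: fwd
Round 8: pos3(id99) recv 99: ELECTED

Answer: 35,75,99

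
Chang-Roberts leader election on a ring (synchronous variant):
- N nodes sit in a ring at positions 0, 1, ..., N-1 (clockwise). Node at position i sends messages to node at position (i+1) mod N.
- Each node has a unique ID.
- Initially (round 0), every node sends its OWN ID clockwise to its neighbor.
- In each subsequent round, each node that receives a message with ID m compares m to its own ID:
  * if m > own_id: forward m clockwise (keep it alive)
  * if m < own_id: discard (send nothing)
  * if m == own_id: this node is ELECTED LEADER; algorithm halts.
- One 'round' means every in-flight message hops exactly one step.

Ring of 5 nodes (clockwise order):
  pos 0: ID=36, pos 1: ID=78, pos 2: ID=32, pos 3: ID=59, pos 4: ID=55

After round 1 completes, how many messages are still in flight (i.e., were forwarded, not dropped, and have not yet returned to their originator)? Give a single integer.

Round 1: pos1(id78) recv 36: drop; pos2(id32) recv 78: fwd; pos3(id59) recv 32: drop; pos4(id55) recv 59: fwd; pos0(id36) recv 55: fwd
After round 1: 3 messages still in flight

Answer: 3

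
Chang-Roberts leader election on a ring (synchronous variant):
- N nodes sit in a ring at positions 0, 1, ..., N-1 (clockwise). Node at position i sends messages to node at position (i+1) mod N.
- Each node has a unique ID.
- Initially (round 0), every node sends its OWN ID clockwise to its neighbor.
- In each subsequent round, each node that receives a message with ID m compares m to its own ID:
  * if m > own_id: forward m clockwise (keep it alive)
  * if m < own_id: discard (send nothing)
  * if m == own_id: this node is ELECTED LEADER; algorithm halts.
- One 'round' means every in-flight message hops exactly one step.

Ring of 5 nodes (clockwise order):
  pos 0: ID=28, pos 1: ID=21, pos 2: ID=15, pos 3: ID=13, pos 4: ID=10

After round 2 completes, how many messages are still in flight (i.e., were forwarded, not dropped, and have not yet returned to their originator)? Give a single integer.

Round 1: pos1(id21) recv 28: fwd; pos2(id15) recv 21: fwd; pos3(id13) recv 15: fwd; pos4(id10) recv 13: fwd; pos0(id28) recv 10: drop
Round 2: pos2(id15) recv 28: fwd; pos3(id13) recv 21: fwd; pos4(id10) recv 15: fwd; pos0(id28) recv 13: drop
After round 2: 3 messages still in flight

Answer: 3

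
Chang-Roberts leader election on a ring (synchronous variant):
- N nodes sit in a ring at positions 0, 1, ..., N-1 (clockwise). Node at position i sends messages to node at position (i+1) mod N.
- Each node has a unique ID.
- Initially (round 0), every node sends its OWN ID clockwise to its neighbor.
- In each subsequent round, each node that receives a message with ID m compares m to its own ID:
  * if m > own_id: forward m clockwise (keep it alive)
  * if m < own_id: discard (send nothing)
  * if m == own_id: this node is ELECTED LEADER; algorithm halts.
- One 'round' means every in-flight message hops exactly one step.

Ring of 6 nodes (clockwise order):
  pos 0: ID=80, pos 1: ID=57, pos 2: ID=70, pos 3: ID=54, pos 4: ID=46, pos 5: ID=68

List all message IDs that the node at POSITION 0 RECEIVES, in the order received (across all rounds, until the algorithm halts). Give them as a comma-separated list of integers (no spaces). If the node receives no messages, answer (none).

Answer: 68,70,80

Derivation:
Round 1: pos1(id57) recv 80: fwd; pos2(id70) recv 57: drop; pos3(id54) recv 70: fwd; pos4(id46) recv 54: fwd; pos5(id68) recv 46: drop; pos0(id80) recv 68: drop
Round 2: pos2(id70) recv 80: fwd; pos4(id46) recv 70: fwd; pos5(id68) recv 54: drop
Round 3: pos3(id54) recv 80: fwd; pos5(id68) recv 70: fwd
Round 4: pos4(id46) recv 80: fwd; pos0(id80) recv 70: drop
Round 5: pos5(id68) recv 80: fwd
Round 6: pos0(id80) recv 80: ELECTED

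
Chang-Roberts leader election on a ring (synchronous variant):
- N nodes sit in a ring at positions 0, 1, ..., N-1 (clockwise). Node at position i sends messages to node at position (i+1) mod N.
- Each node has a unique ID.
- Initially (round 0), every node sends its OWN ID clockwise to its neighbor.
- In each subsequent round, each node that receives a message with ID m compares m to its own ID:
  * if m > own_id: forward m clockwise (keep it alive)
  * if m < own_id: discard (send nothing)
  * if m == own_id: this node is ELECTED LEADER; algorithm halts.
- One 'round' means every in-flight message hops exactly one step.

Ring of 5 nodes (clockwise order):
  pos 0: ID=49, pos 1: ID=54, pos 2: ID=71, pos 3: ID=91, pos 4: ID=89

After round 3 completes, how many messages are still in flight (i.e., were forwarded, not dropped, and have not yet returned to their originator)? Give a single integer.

Round 1: pos1(id54) recv 49: drop; pos2(id71) recv 54: drop; pos3(id91) recv 71: drop; pos4(id89) recv 91: fwd; pos0(id49) recv 89: fwd
Round 2: pos0(id49) recv 91: fwd; pos1(id54) recv 89: fwd
Round 3: pos1(id54) recv 91: fwd; pos2(id71) recv 89: fwd
After round 3: 2 messages still in flight

Answer: 2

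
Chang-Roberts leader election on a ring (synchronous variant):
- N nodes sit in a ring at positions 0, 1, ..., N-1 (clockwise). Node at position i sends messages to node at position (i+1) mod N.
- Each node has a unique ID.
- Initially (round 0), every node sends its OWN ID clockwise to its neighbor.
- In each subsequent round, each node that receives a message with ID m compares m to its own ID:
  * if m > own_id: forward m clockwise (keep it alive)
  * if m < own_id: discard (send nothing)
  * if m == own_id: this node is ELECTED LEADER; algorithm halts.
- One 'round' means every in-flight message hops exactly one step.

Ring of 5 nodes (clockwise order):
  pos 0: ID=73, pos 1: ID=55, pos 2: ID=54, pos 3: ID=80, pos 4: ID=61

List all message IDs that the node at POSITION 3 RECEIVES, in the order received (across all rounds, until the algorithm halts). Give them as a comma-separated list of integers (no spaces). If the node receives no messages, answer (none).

Round 1: pos1(id55) recv 73: fwd; pos2(id54) recv 55: fwd; pos3(id80) recv 54: drop; pos4(id61) recv 80: fwd; pos0(id73) recv 61: drop
Round 2: pos2(id54) recv 73: fwd; pos3(id80) recv 55: drop; pos0(id73) recv 80: fwd
Round 3: pos3(id80) recv 73: drop; pos1(id55) recv 80: fwd
Round 4: pos2(id54) recv 80: fwd
Round 5: pos3(id80) recv 80: ELECTED

Answer: 54,55,73,80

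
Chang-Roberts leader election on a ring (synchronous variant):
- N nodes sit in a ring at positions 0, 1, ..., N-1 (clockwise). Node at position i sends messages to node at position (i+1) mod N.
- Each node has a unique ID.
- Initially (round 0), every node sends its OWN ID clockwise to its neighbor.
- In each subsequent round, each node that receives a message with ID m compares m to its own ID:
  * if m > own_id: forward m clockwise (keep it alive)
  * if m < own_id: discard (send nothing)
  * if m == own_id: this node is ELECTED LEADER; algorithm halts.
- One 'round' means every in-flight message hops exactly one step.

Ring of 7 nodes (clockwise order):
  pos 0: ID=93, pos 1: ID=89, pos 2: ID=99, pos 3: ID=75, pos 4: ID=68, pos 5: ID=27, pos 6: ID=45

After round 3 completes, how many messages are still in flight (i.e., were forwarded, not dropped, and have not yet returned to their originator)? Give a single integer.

Answer: 2

Derivation:
Round 1: pos1(id89) recv 93: fwd; pos2(id99) recv 89: drop; pos3(id75) recv 99: fwd; pos4(id68) recv 75: fwd; pos5(id27) recv 68: fwd; pos6(id45) recv 27: drop; pos0(id93) recv 45: drop
Round 2: pos2(id99) recv 93: drop; pos4(id68) recv 99: fwd; pos5(id27) recv 75: fwd; pos6(id45) recv 68: fwd
Round 3: pos5(id27) recv 99: fwd; pos6(id45) recv 75: fwd; pos0(id93) recv 68: drop
After round 3: 2 messages still in flight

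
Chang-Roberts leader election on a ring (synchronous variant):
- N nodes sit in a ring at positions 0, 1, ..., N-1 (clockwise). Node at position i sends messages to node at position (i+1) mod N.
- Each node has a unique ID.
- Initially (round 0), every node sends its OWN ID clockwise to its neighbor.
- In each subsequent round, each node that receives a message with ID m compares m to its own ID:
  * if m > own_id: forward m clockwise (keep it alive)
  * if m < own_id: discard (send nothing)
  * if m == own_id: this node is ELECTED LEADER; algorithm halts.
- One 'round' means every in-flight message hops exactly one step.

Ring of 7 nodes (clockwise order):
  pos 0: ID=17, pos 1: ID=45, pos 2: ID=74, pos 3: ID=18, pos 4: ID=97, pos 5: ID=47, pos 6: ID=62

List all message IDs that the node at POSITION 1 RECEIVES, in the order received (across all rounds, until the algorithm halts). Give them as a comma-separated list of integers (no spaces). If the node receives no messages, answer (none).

Answer: 17,62,97

Derivation:
Round 1: pos1(id45) recv 17: drop; pos2(id74) recv 45: drop; pos3(id18) recv 74: fwd; pos4(id97) recv 18: drop; pos5(id47) recv 97: fwd; pos6(id62) recv 47: drop; pos0(id17) recv 62: fwd
Round 2: pos4(id97) recv 74: drop; pos6(id62) recv 97: fwd; pos1(id45) recv 62: fwd
Round 3: pos0(id17) recv 97: fwd; pos2(id74) recv 62: drop
Round 4: pos1(id45) recv 97: fwd
Round 5: pos2(id74) recv 97: fwd
Round 6: pos3(id18) recv 97: fwd
Round 7: pos4(id97) recv 97: ELECTED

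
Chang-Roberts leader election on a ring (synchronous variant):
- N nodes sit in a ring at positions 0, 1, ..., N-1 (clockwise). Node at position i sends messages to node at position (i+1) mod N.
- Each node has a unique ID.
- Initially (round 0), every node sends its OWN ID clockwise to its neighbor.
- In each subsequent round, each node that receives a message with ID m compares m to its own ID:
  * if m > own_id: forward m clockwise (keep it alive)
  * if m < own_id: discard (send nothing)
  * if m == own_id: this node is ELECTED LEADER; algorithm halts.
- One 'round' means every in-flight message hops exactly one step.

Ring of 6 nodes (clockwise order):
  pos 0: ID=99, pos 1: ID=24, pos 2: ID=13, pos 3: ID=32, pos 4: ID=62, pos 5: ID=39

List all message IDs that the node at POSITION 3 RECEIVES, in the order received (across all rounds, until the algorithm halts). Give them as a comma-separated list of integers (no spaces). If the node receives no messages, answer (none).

Answer: 13,24,99

Derivation:
Round 1: pos1(id24) recv 99: fwd; pos2(id13) recv 24: fwd; pos3(id32) recv 13: drop; pos4(id62) recv 32: drop; pos5(id39) recv 62: fwd; pos0(id99) recv 39: drop
Round 2: pos2(id13) recv 99: fwd; pos3(id32) recv 24: drop; pos0(id99) recv 62: drop
Round 3: pos3(id32) recv 99: fwd
Round 4: pos4(id62) recv 99: fwd
Round 5: pos5(id39) recv 99: fwd
Round 6: pos0(id99) recv 99: ELECTED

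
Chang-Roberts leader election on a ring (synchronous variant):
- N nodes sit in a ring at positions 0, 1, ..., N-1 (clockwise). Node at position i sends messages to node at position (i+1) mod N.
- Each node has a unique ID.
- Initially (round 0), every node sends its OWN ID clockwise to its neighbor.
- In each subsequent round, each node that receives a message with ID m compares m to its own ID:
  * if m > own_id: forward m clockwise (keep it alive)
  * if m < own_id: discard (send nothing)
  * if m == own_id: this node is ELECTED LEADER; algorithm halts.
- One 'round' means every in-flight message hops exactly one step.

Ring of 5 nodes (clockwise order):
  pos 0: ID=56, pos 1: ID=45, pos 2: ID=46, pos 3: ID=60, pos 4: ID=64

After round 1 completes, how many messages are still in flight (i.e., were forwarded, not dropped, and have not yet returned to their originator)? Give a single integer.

Answer: 2

Derivation:
Round 1: pos1(id45) recv 56: fwd; pos2(id46) recv 45: drop; pos3(id60) recv 46: drop; pos4(id64) recv 60: drop; pos0(id56) recv 64: fwd
After round 1: 2 messages still in flight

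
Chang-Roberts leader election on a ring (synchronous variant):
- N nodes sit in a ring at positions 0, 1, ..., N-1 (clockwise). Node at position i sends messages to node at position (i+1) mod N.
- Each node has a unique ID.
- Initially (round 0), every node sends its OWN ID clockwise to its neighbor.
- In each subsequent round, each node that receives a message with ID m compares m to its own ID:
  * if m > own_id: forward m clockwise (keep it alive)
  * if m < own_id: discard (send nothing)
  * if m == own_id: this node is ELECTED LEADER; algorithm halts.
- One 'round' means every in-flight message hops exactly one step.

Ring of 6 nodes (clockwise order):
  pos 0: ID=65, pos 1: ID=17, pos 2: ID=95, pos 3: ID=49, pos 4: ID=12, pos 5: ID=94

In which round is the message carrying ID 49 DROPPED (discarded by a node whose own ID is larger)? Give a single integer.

Round 1: pos1(id17) recv 65: fwd; pos2(id95) recv 17: drop; pos3(id49) recv 95: fwd; pos4(id12) recv 49: fwd; pos5(id94) recv 12: drop; pos0(id65) recv 94: fwd
Round 2: pos2(id95) recv 65: drop; pos4(id12) recv 95: fwd; pos5(id94) recv 49: drop; pos1(id17) recv 94: fwd
Round 3: pos5(id94) recv 95: fwd; pos2(id95) recv 94: drop
Round 4: pos0(id65) recv 95: fwd
Round 5: pos1(id17) recv 95: fwd
Round 6: pos2(id95) recv 95: ELECTED
Message ID 49 originates at pos 3; dropped at pos 5 in round 2

Answer: 2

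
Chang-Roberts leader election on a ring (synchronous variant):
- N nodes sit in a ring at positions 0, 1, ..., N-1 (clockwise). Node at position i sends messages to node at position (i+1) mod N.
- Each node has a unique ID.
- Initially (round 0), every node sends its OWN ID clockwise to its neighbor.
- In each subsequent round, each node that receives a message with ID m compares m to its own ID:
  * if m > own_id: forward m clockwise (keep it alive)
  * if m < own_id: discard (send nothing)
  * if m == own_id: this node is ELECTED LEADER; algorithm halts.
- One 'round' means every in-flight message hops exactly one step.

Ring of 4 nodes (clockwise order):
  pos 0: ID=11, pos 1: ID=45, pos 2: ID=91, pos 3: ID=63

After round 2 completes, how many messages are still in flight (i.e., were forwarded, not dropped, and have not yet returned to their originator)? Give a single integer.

Round 1: pos1(id45) recv 11: drop; pos2(id91) recv 45: drop; pos3(id63) recv 91: fwd; pos0(id11) recv 63: fwd
Round 2: pos0(id11) recv 91: fwd; pos1(id45) recv 63: fwd
After round 2: 2 messages still in flight

Answer: 2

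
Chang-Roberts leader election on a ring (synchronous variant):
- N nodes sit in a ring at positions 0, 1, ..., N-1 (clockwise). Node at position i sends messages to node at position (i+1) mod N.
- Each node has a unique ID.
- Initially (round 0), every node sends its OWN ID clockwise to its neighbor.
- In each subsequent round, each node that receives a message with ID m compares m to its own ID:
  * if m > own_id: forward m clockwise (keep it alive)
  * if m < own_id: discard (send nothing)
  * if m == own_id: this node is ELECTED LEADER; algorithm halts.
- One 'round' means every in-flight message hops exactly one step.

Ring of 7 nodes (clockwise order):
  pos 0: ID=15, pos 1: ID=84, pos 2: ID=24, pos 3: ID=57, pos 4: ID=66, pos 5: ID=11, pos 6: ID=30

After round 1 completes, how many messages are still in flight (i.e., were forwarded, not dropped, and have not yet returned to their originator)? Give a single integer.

Round 1: pos1(id84) recv 15: drop; pos2(id24) recv 84: fwd; pos3(id57) recv 24: drop; pos4(id66) recv 57: drop; pos5(id11) recv 66: fwd; pos6(id30) recv 11: drop; pos0(id15) recv 30: fwd
After round 1: 3 messages still in flight

Answer: 3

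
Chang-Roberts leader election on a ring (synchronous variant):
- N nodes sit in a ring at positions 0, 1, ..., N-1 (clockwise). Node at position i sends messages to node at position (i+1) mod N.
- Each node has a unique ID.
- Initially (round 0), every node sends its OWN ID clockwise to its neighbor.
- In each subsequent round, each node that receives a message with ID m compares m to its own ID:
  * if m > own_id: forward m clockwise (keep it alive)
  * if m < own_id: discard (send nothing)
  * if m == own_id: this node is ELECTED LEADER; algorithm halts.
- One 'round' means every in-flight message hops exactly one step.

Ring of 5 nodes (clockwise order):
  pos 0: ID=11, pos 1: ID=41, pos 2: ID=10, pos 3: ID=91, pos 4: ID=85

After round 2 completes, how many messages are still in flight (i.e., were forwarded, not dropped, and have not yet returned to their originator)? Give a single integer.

Answer: 2

Derivation:
Round 1: pos1(id41) recv 11: drop; pos2(id10) recv 41: fwd; pos3(id91) recv 10: drop; pos4(id85) recv 91: fwd; pos0(id11) recv 85: fwd
Round 2: pos3(id91) recv 41: drop; pos0(id11) recv 91: fwd; pos1(id41) recv 85: fwd
After round 2: 2 messages still in flight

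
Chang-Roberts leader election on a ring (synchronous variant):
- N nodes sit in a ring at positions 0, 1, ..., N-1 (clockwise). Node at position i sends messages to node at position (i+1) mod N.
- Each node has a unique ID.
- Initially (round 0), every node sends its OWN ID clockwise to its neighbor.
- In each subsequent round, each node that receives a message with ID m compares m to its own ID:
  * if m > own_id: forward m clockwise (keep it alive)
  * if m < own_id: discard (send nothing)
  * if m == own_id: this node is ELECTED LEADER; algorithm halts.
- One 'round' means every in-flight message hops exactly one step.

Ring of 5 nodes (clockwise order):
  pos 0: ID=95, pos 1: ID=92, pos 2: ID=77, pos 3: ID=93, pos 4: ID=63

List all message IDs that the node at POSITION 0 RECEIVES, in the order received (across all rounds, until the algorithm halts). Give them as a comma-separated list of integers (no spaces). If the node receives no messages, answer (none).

Round 1: pos1(id92) recv 95: fwd; pos2(id77) recv 92: fwd; pos3(id93) recv 77: drop; pos4(id63) recv 93: fwd; pos0(id95) recv 63: drop
Round 2: pos2(id77) recv 95: fwd; pos3(id93) recv 92: drop; pos0(id95) recv 93: drop
Round 3: pos3(id93) recv 95: fwd
Round 4: pos4(id63) recv 95: fwd
Round 5: pos0(id95) recv 95: ELECTED

Answer: 63,93,95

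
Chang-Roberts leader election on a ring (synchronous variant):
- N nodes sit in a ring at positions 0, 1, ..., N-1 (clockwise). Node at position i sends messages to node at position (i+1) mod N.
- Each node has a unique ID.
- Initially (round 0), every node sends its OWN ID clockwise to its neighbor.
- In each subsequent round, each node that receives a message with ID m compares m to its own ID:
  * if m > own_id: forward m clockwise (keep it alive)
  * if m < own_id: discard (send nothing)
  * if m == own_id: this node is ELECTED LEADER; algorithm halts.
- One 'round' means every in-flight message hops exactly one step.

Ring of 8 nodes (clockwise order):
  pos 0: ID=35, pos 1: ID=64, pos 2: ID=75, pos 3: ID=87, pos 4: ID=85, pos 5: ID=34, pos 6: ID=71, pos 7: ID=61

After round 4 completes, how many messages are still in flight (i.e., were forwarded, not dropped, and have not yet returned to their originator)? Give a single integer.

Round 1: pos1(id64) recv 35: drop; pos2(id75) recv 64: drop; pos3(id87) recv 75: drop; pos4(id85) recv 87: fwd; pos5(id34) recv 85: fwd; pos6(id71) recv 34: drop; pos7(id61) recv 71: fwd; pos0(id35) recv 61: fwd
Round 2: pos5(id34) recv 87: fwd; pos6(id71) recv 85: fwd; pos0(id35) recv 71: fwd; pos1(id64) recv 61: drop
Round 3: pos6(id71) recv 87: fwd; pos7(id61) recv 85: fwd; pos1(id64) recv 71: fwd
Round 4: pos7(id61) recv 87: fwd; pos0(id35) recv 85: fwd; pos2(id75) recv 71: drop
After round 4: 2 messages still in flight

Answer: 2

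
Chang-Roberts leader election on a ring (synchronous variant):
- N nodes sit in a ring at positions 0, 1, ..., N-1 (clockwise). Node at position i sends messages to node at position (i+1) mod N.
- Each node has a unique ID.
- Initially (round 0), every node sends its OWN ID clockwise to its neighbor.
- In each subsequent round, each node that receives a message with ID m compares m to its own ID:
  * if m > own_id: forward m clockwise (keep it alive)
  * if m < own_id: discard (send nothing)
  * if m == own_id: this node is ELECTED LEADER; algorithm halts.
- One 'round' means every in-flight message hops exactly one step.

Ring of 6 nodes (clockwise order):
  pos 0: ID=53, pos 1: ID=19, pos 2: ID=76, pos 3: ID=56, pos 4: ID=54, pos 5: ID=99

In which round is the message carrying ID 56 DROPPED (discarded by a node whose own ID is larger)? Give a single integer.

Round 1: pos1(id19) recv 53: fwd; pos2(id76) recv 19: drop; pos3(id56) recv 76: fwd; pos4(id54) recv 56: fwd; pos5(id99) recv 54: drop; pos0(id53) recv 99: fwd
Round 2: pos2(id76) recv 53: drop; pos4(id54) recv 76: fwd; pos5(id99) recv 56: drop; pos1(id19) recv 99: fwd
Round 3: pos5(id99) recv 76: drop; pos2(id76) recv 99: fwd
Round 4: pos3(id56) recv 99: fwd
Round 5: pos4(id54) recv 99: fwd
Round 6: pos5(id99) recv 99: ELECTED
Message ID 56 originates at pos 3; dropped at pos 5 in round 2

Answer: 2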